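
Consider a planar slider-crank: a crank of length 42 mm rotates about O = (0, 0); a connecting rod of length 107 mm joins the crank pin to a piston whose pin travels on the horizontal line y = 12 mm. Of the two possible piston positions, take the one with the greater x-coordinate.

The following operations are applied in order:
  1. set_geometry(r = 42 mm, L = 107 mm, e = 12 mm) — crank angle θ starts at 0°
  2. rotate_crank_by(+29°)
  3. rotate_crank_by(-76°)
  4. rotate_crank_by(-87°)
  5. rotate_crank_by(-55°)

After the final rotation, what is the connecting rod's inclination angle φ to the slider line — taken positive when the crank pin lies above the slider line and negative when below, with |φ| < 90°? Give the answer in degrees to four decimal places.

-2.9087

set_geometry: r = 42 mm, L = 107 mm, e = 12 mm; θ ← 0°
rotate_crank_by(+29°): θ ← 0° +29° = 29°
rotate_crank_by(-76°): θ ← 29° -76° = -47°
rotate_crank_by(-87°): θ ← -47° -87° = -134°
rotate_crank_by(-55°): θ ← -134° -55° = -189°
crank pin P = (r cos θ, r sin θ) = (-41.482910, 6.570248)
h = r sin θ − e = 6.570248 − 12 = -5.429752
sin φ = h / L = -5.429752 / 107 = -0.05074535
φ = arcsin(-0.05074535) = -2.908744°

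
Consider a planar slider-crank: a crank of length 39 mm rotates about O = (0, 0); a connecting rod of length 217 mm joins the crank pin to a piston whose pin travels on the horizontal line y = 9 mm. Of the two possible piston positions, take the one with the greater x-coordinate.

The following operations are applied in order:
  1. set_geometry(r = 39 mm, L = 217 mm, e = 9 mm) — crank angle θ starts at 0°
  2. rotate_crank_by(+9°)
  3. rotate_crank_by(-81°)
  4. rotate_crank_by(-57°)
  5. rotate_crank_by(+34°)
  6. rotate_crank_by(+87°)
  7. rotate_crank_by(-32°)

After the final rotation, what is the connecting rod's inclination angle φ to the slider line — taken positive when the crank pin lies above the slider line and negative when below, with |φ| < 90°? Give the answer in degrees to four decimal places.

-9.0327

set_geometry: r = 39 mm, L = 217 mm, e = 9 mm; θ ← 0°
rotate_crank_by(+9°): θ ← 0° +9° = 9°
rotate_crank_by(-81°): θ ← 9° -81° = -72°
rotate_crank_by(-57°): θ ← -72° -57° = -129°
rotate_crank_by(+34°): θ ← -129° +34° = -95°
rotate_crank_by(+87°): θ ← -95° +87° = -8°
rotate_crank_by(-32°): θ ← -8° -32° = -40°
crank pin P = (r cos θ, r sin θ) = (29.875733, -25.068717)
h = r sin θ − e = -25.068717 − 9 = -34.068717
sin φ = h / L = -34.068717 / 217 = -0.15699869
φ = arcsin(-0.15699869) = -9.032732°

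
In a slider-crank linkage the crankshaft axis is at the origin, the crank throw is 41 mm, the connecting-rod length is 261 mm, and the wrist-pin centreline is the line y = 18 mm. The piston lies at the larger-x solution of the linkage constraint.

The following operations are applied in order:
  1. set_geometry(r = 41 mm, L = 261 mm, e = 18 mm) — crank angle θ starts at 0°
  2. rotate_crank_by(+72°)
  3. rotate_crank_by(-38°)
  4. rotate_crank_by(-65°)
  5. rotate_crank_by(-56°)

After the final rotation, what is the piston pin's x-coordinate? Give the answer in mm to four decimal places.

256.4028

set_geometry: r = 41 mm, L = 261 mm, e = 18 mm; θ ← 0°
rotate_crank_by(+72°): θ ← 0° +72° = 72°
rotate_crank_by(-38°): θ ← 72° -38° = 34°
rotate_crank_by(-65°): θ ← 34° -65° = -31°
rotate_crank_by(-56°): θ ← -31° -56° = -87°
crank pin P = (r cos θ, r sin θ) = (2.145774, -40.943811)
h = r sin θ − e = -40.943811 − 18 = -58.943811
x = r cos θ + √(L² − h²) = 2.145774 + √(68121.0 − 3474.3728) = 2.145774 + 254.257010 = 256.402784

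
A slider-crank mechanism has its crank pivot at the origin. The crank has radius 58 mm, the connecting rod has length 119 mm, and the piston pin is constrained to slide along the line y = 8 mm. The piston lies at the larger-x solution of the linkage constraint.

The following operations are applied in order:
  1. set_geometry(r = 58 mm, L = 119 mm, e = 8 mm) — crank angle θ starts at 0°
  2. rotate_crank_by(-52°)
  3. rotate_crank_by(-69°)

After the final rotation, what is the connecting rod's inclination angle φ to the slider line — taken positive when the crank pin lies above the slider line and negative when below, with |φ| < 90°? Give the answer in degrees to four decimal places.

set_geometry: r = 58 mm, L = 119 mm, e = 8 mm; θ ← 0°
rotate_crank_by(-52°): θ ← 0° -52° = -52°
rotate_crank_by(-69°): θ ← -52° -69° = -121°
crank pin P = (r cos θ, r sin θ) = (-29.872208, -49.715703)
h = r sin θ − e = -49.715703 − 8 = -57.715703
sin φ = h / L = -57.715703 / 119 = -0.48500591
φ = arcsin(-0.48500591) = -29.012860°

-29.0129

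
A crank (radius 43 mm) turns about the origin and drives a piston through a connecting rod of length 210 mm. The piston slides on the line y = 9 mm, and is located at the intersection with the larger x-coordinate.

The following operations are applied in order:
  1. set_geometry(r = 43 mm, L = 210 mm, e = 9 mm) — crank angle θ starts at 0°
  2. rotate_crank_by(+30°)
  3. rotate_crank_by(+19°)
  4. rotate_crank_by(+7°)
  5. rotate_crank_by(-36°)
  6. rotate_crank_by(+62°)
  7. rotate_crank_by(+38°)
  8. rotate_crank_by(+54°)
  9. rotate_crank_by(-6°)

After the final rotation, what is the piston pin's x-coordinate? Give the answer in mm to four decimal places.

167.9396

set_geometry: r = 43 mm, L = 210 mm, e = 9 mm; θ ← 0°
rotate_crank_by(+30°): θ ← 0° +30° = 30°
rotate_crank_by(+19°): θ ← 30° +19° = 49°
rotate_crank_by(+7°): θ ← 49° +7° = 56°
rotate_crank_by(-36°): θ ← 56° -36° = 20°
rotate_crank_by(+62°): θ ← 20° +62° = 82°
rotate_crank_by(+38°): θ ← 82° +38° = 120°
rotate_crank_by(+54°): θ ← 120° +54° = 174°
rotate_crank_by(-6°): θ ← 174° -6° = 168°
crank pin P = (r cos θ, r sin θ) = (-42.060347, 8.940203)
h = r sin θ − e = 8.940203 − 9 = -0.059797
x = r cos θ + √(L² − h²) = -42.060347 + √(44100.0 − 0.0036) = -42.060347 + 209.999991 = 167.939645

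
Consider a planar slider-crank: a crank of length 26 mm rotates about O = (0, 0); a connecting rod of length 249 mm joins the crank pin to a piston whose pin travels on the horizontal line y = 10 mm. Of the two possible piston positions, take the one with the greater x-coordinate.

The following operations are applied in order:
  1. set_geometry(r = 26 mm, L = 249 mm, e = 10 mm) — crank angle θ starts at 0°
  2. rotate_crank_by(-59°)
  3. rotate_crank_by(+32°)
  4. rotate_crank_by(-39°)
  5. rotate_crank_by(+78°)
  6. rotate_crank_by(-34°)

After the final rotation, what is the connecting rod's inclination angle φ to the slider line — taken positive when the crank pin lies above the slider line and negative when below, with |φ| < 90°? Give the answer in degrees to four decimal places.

set_geometry: r = 26 mm, L = 249 mm, e = 10 mm; θ ← 0°
rotate_crank_by(-59°): θ ← 0° -59° = -59°
rotate_crank_by(+32°): θ ← -59° +32° = -27°
rotate_crank_by(-39°): θ ← -27° -39° = -66°
rotate_crank_by(+78°): θ ← -66° +78° = 12°
rotate_crank_by(-34°): θ ← 12° -34° = -22°
crank pin P = (r cos θ, r sin θ) = (24.106780, -9.739771)
h = r sin θ − e = -9.739771 − 10 = -19.739771
sin φ = h / L = -19.739771 / 249 = -0.07927619
φ = arcsin(-0.07927619) = -4.546962°

-4.5470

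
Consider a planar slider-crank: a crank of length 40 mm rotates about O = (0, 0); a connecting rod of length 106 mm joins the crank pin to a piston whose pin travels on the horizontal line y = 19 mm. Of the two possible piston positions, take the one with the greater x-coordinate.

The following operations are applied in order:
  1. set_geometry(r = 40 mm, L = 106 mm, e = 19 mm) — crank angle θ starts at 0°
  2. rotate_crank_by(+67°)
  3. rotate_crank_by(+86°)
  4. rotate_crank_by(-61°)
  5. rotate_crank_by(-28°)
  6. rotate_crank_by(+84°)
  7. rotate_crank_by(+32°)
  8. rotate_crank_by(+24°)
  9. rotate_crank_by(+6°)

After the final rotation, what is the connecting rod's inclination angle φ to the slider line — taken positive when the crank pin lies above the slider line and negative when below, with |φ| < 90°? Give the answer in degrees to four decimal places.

-21.5877

set_geometry: r = 40 mm, L = 106 mm, e = 19 mm; θ ← 0°
rotate_crank_by(+67°): θ ← 0° +67° = 67°
rotate_crank_by(+86°): θ ← 67° +86° = 153°
rotate_crank_by(-61°): θ ← 153° -61° = 92°
rotate_crank_by(-28°): θ ← 92° -28° = 64°
rotate_crank_by(+84°): θ ← 64° +84° = 148°
rotate_crank_by(+32°): θ ← 148° +32° = 180°
rotate_crank_by(+24°): θ ← 180° +24° = 204°
rotate_crank_by(+6°): θ ← 204° +6° = 210°
crank pin P = (r cos θ, r sin θ) = (-34.641016, -20.000000)
h = r sin θ − e = -20.000000 − 19 = -39.000000
sin φ = h / L = -39.000000 / 106 = -0.36792453
φ = arcsin(-0.36792453) = -21.587674°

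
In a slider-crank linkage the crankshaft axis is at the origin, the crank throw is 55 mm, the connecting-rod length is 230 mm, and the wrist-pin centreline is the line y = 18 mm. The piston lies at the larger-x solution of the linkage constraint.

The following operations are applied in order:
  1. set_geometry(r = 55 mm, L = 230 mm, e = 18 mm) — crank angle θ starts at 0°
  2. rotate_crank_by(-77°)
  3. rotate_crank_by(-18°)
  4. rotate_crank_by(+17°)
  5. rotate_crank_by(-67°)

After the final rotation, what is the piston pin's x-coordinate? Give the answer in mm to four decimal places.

set_geometry: r = 55 mm, L = 230 mm, e = 18 mm; θ ← 0°
rotate_crank_by(-77°): θ ← 0° -77° = -77°
rotate_crank_by(-18°): θ ← -77° -18° = -95°
rotate_crank_by(+17°): θ ← -95° +17° = -78°
rotate_crank_by(-67°): θ ← -78° -67° = -145°
crank pin P = (r cos θ, r sin θ) = (-45.053362, -31.546704)
h = r sin θ − e = -31.546704 − 18 = -49.546704
x = r cos θ + √(L² − h²) = -45.053362 + √(52900.0 − 2454.8759) = -45.053362 + 224.599920 = 179.546558

179.5466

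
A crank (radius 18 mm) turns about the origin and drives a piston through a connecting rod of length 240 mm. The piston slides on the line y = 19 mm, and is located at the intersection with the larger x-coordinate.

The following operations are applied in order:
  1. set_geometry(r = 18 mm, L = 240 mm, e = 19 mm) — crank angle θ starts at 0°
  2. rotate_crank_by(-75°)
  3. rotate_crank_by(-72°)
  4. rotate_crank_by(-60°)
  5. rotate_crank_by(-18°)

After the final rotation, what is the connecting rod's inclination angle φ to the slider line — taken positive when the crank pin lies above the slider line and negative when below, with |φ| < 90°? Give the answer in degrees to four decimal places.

-1.4975

set_geometry: r = 18 mm, L = 240 mm, e = 19 mm; θ ← 0°
rotate_crank_by(-75°): θ ← 0° -75° = -75°
rotate_crank_by(-72°): θ ← -75° -72° = -147°
rotate_crank_by(-60°): θ ← -147° -60° = -207°
rotate_crank_by(-18°): θ ← -207° -18° = -225°
crank pin P = (r cos θ, r sin θ) = (-12.727922, 12.727922)
h = r sin θ − e = 12.727922 − 19 = -6.272078
sin φ = h / L = -6.272078 / 240 = -0.02613366
φ = arcsin(-0.02613366) = -1.497519°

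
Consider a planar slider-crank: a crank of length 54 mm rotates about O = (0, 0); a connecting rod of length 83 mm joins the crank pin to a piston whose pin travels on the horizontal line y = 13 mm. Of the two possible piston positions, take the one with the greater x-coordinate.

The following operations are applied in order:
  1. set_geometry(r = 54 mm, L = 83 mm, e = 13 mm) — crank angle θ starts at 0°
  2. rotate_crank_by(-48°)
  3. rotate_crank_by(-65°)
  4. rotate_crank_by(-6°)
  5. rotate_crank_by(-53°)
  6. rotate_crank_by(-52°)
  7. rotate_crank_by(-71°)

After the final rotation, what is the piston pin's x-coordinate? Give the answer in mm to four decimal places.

set_geometry: r = 54 mm, L = 83 mm, e = 13 mm; θ ← 0°
rotate_crank_by(-48°): θ ← 0° -48° = -48°
rotate_crank_by(-65°): θ ← -48° -65° = -113°
rotate_crank_by(-6°): θ ← -113° -6° = -119°
rotate_crank_by(-53°): θ ← -119° -53° = -172°
rotate_crank_by(-52°): θ ← -172° -52° = -224°
rotate_crank_by(-71°): θ ← -224° -71° = -295°
crank pin P = (r cos θ, r sin θ) = (22.821386, 48.940620)
h = r sin θ − e = 48.940620 − 13 = 35.940620
x = r cos θ + √(L² − h²) = 22.821386 + √(6889.0 − 1291.7282) = 22.821386 + 74.814917 = 97.636303

97.6363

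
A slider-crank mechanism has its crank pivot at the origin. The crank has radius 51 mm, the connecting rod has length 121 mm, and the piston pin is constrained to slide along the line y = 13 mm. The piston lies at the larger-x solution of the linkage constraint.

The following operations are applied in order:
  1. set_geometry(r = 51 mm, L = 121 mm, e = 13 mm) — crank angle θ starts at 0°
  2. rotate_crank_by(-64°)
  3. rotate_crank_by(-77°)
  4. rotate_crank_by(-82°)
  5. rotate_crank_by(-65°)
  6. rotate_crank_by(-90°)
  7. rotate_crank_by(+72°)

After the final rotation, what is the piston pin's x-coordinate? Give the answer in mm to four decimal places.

147.6307

set_geometry: r = 51 mm, L = 121 mm, e = 13 mm; θ ← 0°
rotate_crank_by(-64°): θ ← 0° -64° = -64°
rotate_crank_by(-77°): θ ← -64° -77° = -141°
rotate_crank_by(-82°): θ ← -141° -82° = -223°
rotate_crank_by(-65°): θ ← -223° -65° = -288°
rotate_crank_by(-90°): θ ← -288° -90° = -378°
rotate_crank_by(+72°): θ ← -378° +72° = -306°
crank pin P = (r cos θ, r sin θ) = (29.977048, 41.259867)
h = r sin θ − e = 41.259867 − 13 = 28.259867
x = r cos θ + √(L² − h²) = 29.977048 + √(14641.0 − 798.6201) = 29.977048 + 117.653644 = 147.630692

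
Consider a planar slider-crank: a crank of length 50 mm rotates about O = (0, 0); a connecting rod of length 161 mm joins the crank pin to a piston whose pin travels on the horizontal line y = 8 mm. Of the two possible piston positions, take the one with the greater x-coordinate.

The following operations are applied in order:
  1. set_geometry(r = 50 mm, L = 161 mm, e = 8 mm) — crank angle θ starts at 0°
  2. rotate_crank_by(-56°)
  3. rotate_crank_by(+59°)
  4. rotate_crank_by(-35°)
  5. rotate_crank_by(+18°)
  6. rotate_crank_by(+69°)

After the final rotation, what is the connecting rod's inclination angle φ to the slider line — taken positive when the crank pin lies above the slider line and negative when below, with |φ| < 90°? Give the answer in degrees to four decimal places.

11.8123

set_geometry: r = 50 mm, L = 161 mm, e = 8 mm; θ ← 0°
rotate_crank_by(-56°): θ ← 0° -56° = -56°
rotate_crank_by(+59°): θ ← -56° +59° = 3°
rotate_crank_by(-35°): θ ← 3° -35° = -32°
rotate_crank_by(+18°): θ ← -32° +18° = -14°
rotate_crank_by(+69°): θ ← -14° +69° = 55°
crank pin P = (r cos θ, r sin θ) = (28.678822, 40.957602)
h = r sin θ − e = 40.957602 − 8 = 32.957602
sin φ = h / L = 32.957602 / 161 = 0.20470560
φ = arcsin(0.20470560) = 11.812266°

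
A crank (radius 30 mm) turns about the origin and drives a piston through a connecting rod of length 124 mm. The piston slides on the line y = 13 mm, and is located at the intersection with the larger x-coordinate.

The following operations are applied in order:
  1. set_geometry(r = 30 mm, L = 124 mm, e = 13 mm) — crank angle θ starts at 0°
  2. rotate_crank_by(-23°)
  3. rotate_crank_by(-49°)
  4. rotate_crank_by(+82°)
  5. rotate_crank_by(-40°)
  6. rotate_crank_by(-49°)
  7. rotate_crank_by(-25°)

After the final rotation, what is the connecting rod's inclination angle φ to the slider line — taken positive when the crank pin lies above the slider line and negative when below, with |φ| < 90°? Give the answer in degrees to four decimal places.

-19.8518

set_geometry: r = 30 mm, L = 124 mm, e = 13 mm; θ ← 0°
rotate_crank_by(-23°): θ ← 0° -23° = -23°
rotate_crank_by(-49°): θ ← -23° -49° = -72°
rotate_crank_by(+82°): θ ← -72° +82° = 10°
rotate_crank_by(-40°): θ ← 10° -40° = -30°
rotate_crank_by(-49°): θ ← -30° -49° = -79°
rotate_crank_by(-25°): θ ← -79° -25° = -104°
crank pin P = (r cos θ, r sin θ) = (-7.257657, -29.108872)
h = r sin θ − e = -29.108872 − 13 = -42.108872
sin φ = h / L = -42.108872 / 124 = -0.33958768
φ = arcsin(-0.33958768) = -19.851755°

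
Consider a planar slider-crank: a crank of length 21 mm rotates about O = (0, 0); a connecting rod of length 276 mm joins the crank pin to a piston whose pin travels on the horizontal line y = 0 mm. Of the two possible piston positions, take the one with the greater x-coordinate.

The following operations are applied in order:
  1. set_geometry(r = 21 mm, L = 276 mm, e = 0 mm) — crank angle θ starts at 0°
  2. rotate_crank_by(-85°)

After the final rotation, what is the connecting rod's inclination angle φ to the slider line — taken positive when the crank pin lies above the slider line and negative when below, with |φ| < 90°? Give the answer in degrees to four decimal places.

set_geometry: r = 21 mm, L = 276 mm, e = 0 mm; θ ← 0°
rotate_crank_by(-85°): θ ← 0° -85° = -85°
crank pin P = (r cos θ, r sin θ) = (1.830271, -20.920089)
h = r sin θ − e = -20.920089 − 0 = -20.920089
sin φ = h / L = -20.920089 / 276 = -0.07579742
φ = arcsin(-0.07579742) = -4.347042°

-4.3470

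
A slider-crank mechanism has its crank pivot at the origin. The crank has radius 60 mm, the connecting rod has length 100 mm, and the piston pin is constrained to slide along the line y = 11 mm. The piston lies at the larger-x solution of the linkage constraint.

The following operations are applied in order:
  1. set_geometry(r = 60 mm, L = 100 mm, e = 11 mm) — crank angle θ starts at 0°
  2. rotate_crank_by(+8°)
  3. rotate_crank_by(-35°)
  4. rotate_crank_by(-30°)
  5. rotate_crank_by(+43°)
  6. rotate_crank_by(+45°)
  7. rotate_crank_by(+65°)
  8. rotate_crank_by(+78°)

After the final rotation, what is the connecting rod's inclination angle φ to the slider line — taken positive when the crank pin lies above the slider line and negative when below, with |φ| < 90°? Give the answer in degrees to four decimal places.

set_geometry: r = 60 mm, L = 100 mm, e = 11 mm; θ ← 0°
rotate_crank_by(+8°): θ ← 0° +8° = 8°
rotate_crank_by(-35°): θ ← 8° -35° = -27°
rotate_crank_by(-30°): θ ← -27° -30° = -57°
rotate_crank_by(+43°): θ ← -57° +43° = -14°
rotate_crank_by(+45°): θ ← -14° +45° = 31°
rotate_crank_by(+65°): θ ← 31° +65° = 96°
rotate_crank_by(+78°): θ ← 96° +78° = 174°
crank pin P = (r cos θ, r sin θ) = (-59.671314, 6.271708)
h = r sin θ − e = 6.271708 − 11 = -4.728292
sin φ = h / L = -4.728292 / 100 = -0.04728292
φ = arcsin(-0.04728292) = -2.710122°

-2.7101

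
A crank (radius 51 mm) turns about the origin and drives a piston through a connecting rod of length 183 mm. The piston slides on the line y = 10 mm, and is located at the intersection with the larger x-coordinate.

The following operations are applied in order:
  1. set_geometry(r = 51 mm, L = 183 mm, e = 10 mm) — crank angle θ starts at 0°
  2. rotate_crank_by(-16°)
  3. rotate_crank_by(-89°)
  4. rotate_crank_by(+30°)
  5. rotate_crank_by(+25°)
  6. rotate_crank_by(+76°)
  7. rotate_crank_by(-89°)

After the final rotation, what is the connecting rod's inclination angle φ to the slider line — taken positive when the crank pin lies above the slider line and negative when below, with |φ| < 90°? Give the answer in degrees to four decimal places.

-17.6354

set_geometry: r = 51 mm, L = 183 mm, e = 10 mm; θ ← 0°
rotate_crank_by(-16°): θ ← 0° -16° = -16°
rotate_crank_by(-89°): θ ← -16° -89° = -105°
rotate_crank_by(+30°): θ ← -105° +30° = -75°
rotate_crank_by(+25°): θ ← -75° +25° = -50°
rotate_crank_by(+76°): θ ← -50° +76° = 26°
rotate_crank_by(-89°): θ ← 26° -89° = -63°
crank pin P = (r cos θ, r sin θ) = (23.153515, -45.441333)
h = r sin θ − e = -45.441333 − 10 = -55.441333
sin φ = h / L = -55.441333 / 183 = -0.30295810
φ = arcsin(-0.30295810) = -17.635361°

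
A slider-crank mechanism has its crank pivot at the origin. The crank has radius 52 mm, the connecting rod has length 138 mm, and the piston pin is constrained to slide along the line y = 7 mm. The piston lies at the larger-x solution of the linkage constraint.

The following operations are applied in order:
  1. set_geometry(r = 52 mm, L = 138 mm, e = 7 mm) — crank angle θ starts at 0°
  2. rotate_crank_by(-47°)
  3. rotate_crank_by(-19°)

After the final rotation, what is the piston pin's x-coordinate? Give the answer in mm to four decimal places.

set_geometry: r = 52 mm, L = 138 mm, e = 7 mm; θ ← 0°
rotate_crank_by(-47°): θ ← 0° -47° = -47°
rotate_crank_by(-19°): θ ← -47° -19° = -66°
crank pin P = (r cos θ, r sin θ) = (21.150305, -47.504364)
h = r sin θ − e = -47.504364 − 7 = -54.504364
x = r cos θ + √(L² − h²) = 21.150305 + √(19044.0 − 2970.7257) = 21.150305 + 126.780418 = 147.930723

147.9307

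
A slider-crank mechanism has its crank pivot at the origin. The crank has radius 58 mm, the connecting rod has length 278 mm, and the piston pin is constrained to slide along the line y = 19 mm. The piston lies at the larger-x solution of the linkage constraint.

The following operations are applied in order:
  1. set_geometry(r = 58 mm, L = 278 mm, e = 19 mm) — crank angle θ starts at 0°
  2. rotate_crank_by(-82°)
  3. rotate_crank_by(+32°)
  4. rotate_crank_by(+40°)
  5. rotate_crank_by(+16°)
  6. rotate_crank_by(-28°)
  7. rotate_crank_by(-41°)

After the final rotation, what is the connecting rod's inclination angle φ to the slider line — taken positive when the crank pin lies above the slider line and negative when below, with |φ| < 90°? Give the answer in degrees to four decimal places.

set_geometry: r = 58 mm, L = 278 mm, e = 19 mm; θ ← 0°
rotate_crank_by(-82°): θ ← 0° -82° = -82°
rotate_crank_by(+32°): θ ← -82° +32° = -50°
rotate_crank_by(+40°): θ ← -50° +40° = -10°
rotate_crank_by(+16°): θ ← -10° +16° = 6°
rotate_crank_by(-28°): θ ← 6° -28° = -22°
rotate_crank_by(-41°): θ ← -22° -41° = -63°
crank pin P = (r cos θ, r sin θ) = (26.331449, -51.678378)
h = r sin θ − e = -51.678378 − 19 = -70.678378
sin φ = h / L = -70.678378 / 278 = -0.25423877
φ = arcsin(-0.25423877) = -14.728483°

-14.7285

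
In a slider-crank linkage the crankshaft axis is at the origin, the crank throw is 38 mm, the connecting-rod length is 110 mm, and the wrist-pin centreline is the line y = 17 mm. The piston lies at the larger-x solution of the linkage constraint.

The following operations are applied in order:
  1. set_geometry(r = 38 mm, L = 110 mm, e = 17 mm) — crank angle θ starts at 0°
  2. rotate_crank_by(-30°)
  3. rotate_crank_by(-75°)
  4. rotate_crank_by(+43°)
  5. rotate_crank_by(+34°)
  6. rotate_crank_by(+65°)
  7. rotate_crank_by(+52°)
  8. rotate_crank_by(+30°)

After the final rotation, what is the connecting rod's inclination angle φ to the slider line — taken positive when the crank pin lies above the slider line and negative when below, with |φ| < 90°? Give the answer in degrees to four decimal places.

set_geometry: r = 38 mm, L = 110 mm, e = 17 mm; θ ← 0°
rotate_crank_by(-30°): θ ← 0° -30° = -30°
rotate_crank_by(-75°): θ ← -30° -75° = -105°
rotate_crank_by(+43°): θ ← -105° +43° = -62°
rotate_crank_by(+34°): θ ← -62° +34° = -28°
rotate_crank_by(+65°): θ ← -28° +65° = 37°
rotate_crank_by(+52°): θ ← 37° +52° = 89°
rotate_crank_by(+30°): θ ← 89° +30° = 119°
crank pin P = (r cos θ, r sin θ) = (-18.422766, 33.235549)
h = r sin θ − e = 33.235549 − 17 = 16.235549
sin φ = h / L = 16.235549 / 110 = 0.14759590
φ = arcsin(0.14759590) = 8.487631°

8.4876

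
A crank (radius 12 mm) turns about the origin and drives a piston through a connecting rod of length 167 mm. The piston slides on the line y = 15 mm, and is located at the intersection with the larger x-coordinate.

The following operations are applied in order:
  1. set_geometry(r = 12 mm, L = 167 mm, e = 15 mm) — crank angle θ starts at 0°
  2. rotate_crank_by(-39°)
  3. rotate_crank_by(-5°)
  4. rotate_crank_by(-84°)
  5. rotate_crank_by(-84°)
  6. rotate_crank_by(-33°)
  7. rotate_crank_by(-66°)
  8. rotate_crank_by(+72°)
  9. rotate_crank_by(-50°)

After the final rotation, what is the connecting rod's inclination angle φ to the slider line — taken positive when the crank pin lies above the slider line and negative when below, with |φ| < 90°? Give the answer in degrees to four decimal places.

-1.2537

set_geometry: r = 12 mm, L = 167 mm, e = 15 mm; θ ← 0°
rotate_crank_by(-39°): θ ← 0° -39° = -39°
rotate_crank_by(-5°): θ ← -39° -5° = -44°
rotate_crank_by(-84°): θ ← -44° -84° = -128°
rotate_crank_by(-84°): θ ← -128° -84° = -212°
rotate_crank_by(-33°): θ ← -212° -33° = -245°
rotate_crank_by(-66°): θ ← -245° -66° = -311°
rotate_crank_by(+72°): θ ← -311° +72° = -239°
rotate_crank_by(-50°): θ ← -239° -50° = -289°
crank pin P = (r cos θ, r sin θ) = (3.906818, 11.346223)
h = r sin θ − e = 11.346223 − 15 = -3.653777
sin φ = h / L = -3.653777 / 167 = -0.02187890
φ = arcsin(-0.02187890) = -1.253669°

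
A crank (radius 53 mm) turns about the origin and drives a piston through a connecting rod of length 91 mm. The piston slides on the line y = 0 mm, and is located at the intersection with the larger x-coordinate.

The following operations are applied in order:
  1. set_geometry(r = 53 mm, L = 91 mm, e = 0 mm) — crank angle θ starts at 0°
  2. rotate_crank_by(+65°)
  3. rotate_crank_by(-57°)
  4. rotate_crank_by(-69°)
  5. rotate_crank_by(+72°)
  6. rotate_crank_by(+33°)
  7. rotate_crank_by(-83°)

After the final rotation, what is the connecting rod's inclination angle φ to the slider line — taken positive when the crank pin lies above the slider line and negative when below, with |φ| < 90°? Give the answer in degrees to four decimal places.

set_geometry: r = 53 mm, L = 91 mm, e = 0 mm; θ ← 0°
rotate_crank_by(+65°): θ ← 0° +65° = 65°
rotate_crank_by(-57°): θ ← 65° -57° = 8°
rotate_crank_by(-69°): θ ← 8° -69° = -61°
rotate_crank_by(+72°): θ ← -61° +72° = 11°
rotate_crank_by(+33°): θ ← 11° +33° = 44°
rotate_crank_by(-83°): θ ← 44° -83° = -39°
crank pin P = (r cos θ, r sin θ) = (41.188736, -33.353981)
h = r sin θ − e = -33.353981 − 0 = -33.353981
sin φ = h / L = -33.353981 / 91 = -0.36652726
φ = arcsin(-0.36652726) = -21.501603°

-21.5016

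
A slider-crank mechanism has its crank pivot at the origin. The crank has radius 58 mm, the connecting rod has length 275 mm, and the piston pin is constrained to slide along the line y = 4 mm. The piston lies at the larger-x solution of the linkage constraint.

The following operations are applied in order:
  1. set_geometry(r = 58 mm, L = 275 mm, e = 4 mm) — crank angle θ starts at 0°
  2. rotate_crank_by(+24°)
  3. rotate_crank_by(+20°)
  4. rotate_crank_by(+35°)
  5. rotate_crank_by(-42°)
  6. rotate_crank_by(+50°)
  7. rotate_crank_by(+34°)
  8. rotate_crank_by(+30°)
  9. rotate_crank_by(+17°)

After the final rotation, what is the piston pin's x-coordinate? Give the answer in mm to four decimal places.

set_geometry: r = 58 mm, L = 275 mm, e = 4 mm; θ ← 0°
rotate_crank_by(+24°): θ ← 0° +24° = 24°
rotate_crank_by(+20°): θ ← 24° +20° = 44°
rotate_crank_by(+35°): θ ← 44° +35° = 79°
rotate_crank_by(-42°): θ ← 79° -42° = 37°
rotate_crank_by(+50°): θ ← 37° +50° = 87°
rotate_crank_by(+34°): θ ← 87° +34° = 121°
rotate_crank_by(+30°): θ ← 121° +30° = 151°
rotate_crank_by(+17°): θ ← 151° +17° = 168°
crank pin P = (r cos θ, r sin θ) = (-56.732561, 12.058878)
h = r sin θ − e = 12.058878 − 4 = 8.058878
x = r cos θ + √(L² − h²) = -56.732561 + √(75625.0 − 64.9455) = -56.732561 + 274.881892 = 218.149331

218.1493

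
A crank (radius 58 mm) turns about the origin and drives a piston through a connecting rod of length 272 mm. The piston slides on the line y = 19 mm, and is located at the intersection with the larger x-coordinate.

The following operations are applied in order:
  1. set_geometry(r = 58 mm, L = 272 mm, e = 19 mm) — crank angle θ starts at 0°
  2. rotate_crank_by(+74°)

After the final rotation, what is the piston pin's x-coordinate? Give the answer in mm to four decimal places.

285.4924

set_geometry: r = 58 mm, L = 272 mm, e = 19 mm; θ ← 0°
rotate_crank_by(+74°): θ ← 0° +74° = 74°
crank pin P = (r cos θ, r sin θ) = (15.986967, 55.753178)
h = r sin θ − e = 55.753178 − 19 = 36.753178
x = r cos θ + √(L² − h²) = 15.986967 + √(73984.0 − 1350.7961) = 15.986967 + 269.505480 = 285.492447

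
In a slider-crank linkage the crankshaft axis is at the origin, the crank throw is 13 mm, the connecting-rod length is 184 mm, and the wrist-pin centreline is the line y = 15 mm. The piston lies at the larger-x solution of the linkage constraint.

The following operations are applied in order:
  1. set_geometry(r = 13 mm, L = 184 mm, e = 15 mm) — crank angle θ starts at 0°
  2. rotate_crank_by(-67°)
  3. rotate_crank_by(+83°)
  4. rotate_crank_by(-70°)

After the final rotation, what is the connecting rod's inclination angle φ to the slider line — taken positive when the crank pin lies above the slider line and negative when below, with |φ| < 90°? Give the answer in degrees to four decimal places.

-7.9715

set_geometry: r = 13 mm, L = 184 mm, e = 15 mm; θ ← 0°
rotate_crank_by(-67°): θ ← 0° -67° = -67°
rotate_crank_by(+83°): θ ← -67° +83° = 16°
rotate_crank_by(-70°): θ ← 16° -70° = -54°
crank pin P = (r cos θ, r sin θ) = (7.641208, -10.517221)
h = r sin θ − e = -10.517221 − 15 = -25.517221
sin φ = h / L = -25.517221 / 184 = -0.13868055
φ = arcsin(-0.13868055) = -7.971502°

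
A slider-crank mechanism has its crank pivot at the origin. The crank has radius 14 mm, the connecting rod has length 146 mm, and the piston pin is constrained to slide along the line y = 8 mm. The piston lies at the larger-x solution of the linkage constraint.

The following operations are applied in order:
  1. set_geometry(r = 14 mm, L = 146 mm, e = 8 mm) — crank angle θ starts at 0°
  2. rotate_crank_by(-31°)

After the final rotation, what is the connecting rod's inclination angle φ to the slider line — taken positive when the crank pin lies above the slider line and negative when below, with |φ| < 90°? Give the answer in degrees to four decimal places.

-5.9800

set_geometry: r = 14 mm, L = 146 mm, e = 8 mm; θ ← 0°
rotate_crank_by(-31°): θ ← 0° -31° = -31°
crank pin P = (r cos θ, r sin θ) = (12.000342, -7.210533)
h = r sin θ − e = -7.210533 − 8 = -15.210533
sin φ = h / L = -15.210533 / 146 = -0.10418173
φ = arcsin(-0.10418173) = -5.980025°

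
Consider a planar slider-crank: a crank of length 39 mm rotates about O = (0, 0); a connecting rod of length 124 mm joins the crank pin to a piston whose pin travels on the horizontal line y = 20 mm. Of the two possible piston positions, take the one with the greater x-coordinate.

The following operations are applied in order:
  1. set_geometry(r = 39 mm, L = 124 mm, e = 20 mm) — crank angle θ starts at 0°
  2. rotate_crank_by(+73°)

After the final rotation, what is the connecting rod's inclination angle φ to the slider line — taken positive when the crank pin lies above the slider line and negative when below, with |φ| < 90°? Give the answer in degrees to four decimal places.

8.0179

set_geometry: r = 39 mm, L = 124 mm, e = 20 mm; θ ← 0°
rotate_crank_by(+73°): θ ← 0° +73° = 73°
crank pin P = (r cos θ, r sin θ) = (11.402496, 37.295885)
h = r sin θ − e = 37.295885 − 20 = 17.295885
sin φ = h / L = 17.295885 / 124 = 0.13948295
φ = arcsin(0.13948295) = 8.017928°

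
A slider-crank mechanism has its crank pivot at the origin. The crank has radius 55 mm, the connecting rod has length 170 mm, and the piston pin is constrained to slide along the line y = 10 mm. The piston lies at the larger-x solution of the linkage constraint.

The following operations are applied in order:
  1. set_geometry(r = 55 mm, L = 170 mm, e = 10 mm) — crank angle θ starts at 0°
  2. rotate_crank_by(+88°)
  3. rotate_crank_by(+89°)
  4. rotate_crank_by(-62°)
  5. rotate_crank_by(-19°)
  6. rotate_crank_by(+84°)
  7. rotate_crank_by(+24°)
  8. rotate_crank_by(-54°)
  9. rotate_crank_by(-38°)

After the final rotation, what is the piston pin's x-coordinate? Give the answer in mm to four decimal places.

set_geometry: r = 55 mm, L = 170 mm, e = 10 mm; θ ← 0°
rotate_crank_by(+88°): θ ← 0° +88° = 88°
rotate_crank_by(+89°): θ ← 88° +89° = 177°
rotate_crank_by(-62°): θ ← 177° -62° = 115°
rotate_crank_by(-19°): θ ← 115° -19° = 96°
rotate_crank_by(+84°): θ ← 96° +84° = 180°
rotate_crank_by(+24°): θ ← 180° +24° = 204°
rotate_crank_by(-54°): θ ← 204° -54° = 150°
rotate_crank_by(-38°): θ ← 150° -38° = 112°
crank pin P = (r cos θ, r sin θ) = (-20.603363, 50.995112)
h = r sin θ − e = 50.995112 − 10 = 40.995112
x = r cos θ + √(L² − h²) = -20.603363 + √(28900.0 − 1680.5992) = -20.603363 + 164.983032 = 144.379669

144.3797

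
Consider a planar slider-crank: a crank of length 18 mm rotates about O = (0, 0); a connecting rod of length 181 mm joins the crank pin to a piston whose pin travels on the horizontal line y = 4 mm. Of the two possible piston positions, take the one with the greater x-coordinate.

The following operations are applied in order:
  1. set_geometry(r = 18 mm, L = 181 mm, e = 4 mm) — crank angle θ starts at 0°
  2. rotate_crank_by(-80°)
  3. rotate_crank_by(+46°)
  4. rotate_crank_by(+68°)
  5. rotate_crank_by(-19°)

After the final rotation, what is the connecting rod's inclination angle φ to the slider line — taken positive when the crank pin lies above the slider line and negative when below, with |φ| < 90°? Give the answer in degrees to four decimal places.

set_geometry: r = 18 mm, L = 181 mm, e = 4 mm; θ ← 0°
rotate_crank_by(-80°): θ ← 0° -80° = -80°
rotate_crank_by(+46°): θ ← -80° +46° = -34°
rotate_crank_by(+68°): θ ← -34° +68° = 34°
rotate_crank_by(-19°): θ ← 34° -19° = 15°
crank pin P = (r cos θ, r sin θ) = (17.386665, 4.658743)
h = r sin θ − e = 4.658743 − 4 = 0.658743
sin φ = h / L = 0.658743 / 181 = 0.00363946
φ = arcsin(0.00363946) = 0.208526°

0.2085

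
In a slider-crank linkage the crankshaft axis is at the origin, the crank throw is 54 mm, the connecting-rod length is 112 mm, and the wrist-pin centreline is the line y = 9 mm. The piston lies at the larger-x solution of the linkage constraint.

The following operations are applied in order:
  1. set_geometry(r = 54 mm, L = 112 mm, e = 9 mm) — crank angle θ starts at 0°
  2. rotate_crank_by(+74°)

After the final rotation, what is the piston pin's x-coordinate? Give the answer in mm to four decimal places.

118.3392

set_geometry: r = 54 mm, L = 112 mm, e = 9 mm; θ ← 0°
rotate_crank_by(+74°): θ ← 0° +74° = 74°
crank pin P = (r cos θ, r sin θ) = (14.884417, 51.908132)
h = r sin θ − e = 51.908132 − 9 = 42.908132
x = r cos θ + √(L² − h²) = 14.884417 + √(12544.0 − 1841.1078) = 14.884417 + 103.454784 = 118.339201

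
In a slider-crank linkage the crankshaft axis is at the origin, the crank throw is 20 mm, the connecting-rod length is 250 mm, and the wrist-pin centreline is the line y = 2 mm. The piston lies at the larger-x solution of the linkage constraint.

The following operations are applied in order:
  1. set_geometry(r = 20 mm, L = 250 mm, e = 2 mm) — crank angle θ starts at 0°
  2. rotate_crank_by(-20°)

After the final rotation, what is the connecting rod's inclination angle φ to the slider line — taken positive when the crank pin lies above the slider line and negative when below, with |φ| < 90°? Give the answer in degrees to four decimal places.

set_geometry: r = 20 mm, L = 250 mm, e = 2 mm; θ ← 0°
rotate_crank_by(-20°): θ ← 0° -20° = -20°
crank pin P = (r cos θ, r sin θ) = (18.793852, -6.840403)
h = r sin θ − e = -6.840403 − 2 = -8.840403
sin φ = h / L = -8.840403 / 250 = -0.03536161
φ = arcsin(-0.03536161) = -2.026494°

-2.0265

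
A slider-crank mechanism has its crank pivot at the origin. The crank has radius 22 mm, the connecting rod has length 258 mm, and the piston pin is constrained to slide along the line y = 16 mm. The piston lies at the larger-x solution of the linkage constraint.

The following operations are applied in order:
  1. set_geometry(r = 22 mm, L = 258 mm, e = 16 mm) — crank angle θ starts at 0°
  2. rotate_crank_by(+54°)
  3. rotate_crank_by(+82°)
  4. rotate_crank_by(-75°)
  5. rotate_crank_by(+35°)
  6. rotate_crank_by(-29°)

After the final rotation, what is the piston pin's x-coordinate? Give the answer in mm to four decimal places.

set_geometry: r = 22 mm, L = 258 mm, e = 16 mm; θ ← 0°
rotate_crank_by(+54°): θ ← 0° +54° = 54°
rotate_crank_by(+82°): θ ← 54° +82° = 136°
rotate_crank_by(-75°): θ ← 136° -75° = 61°
rotate_crank_by(+35°): θ ← 61° +35° = 96°
rotate_crank_by(-29°): θ ← 96° -29° = 67°
crank pin P = (r cos θ, r sin θ) = (8.596085, 20.251107)
h = r sin θ − e = 20.251107 − 16 = 4.251107
x = r cos θ + √(L² − h²) = 8.596085 + √(66564.0 − 18.0719) = 8.596085 + 257.964975 = 266.561059

266.5611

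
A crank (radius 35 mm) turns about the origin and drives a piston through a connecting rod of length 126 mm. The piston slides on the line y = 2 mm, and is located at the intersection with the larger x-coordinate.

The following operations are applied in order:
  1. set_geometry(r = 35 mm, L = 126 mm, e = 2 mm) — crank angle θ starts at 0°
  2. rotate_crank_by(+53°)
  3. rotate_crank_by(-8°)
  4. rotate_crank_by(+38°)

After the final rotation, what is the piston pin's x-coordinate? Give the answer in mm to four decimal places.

set_geometry: r = 35 mm, L = 126 mm, e = 2 mm; θ ← 0°
rotate_crank_by(+53°): θ ← 0° +53° = 53°
rotate_crank_by(-8°): θ ← 53° -8° = 45°
rotate_crank_by(+38°): θ ← 45° +38° = 83°
crank pin P = (r cos θ, r sin θ) = (4.265427, 34.739115)
h = r sin θ − e = 34.739115 − 2 = 32.739115
x = r cos θ + √(L² − h²) = 4.265427 + √(15876.0 − 1071.8497) = 4.265427 + 121.672307 = 125.937734

125.9377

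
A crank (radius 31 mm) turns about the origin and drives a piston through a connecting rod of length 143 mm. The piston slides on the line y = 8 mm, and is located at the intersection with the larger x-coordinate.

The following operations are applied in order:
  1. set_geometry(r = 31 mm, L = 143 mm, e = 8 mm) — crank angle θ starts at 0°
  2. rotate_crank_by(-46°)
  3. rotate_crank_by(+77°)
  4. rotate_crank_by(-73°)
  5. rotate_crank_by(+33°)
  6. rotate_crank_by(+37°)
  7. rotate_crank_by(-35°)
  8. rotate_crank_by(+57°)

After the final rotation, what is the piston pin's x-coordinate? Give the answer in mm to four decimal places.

set_geometry: r = 31 mm, L = 143 mm, e = 8 mm; θ ← 0°
rotate_crank_by(-46°): θ ← 0° -46° = -46°
rotate_crank_by(+77°): θ ← -46° +77° = 31°
rotate_crank_by(-73°): θ ← 31° -73° = -42°
rotate_crank_by(+33°): θ ← -42° +33° = -9°
rotate_crank_by(+37°): θ ← -9° +37° = 28°
rotate_crank_by(-35°): θ ← 28° -35° = -7°
rotate_crank_by(+57°): θ ← -7° +57° = 50°
crank pin P = (r cos θ, r sin θ) = (19.926416, 23.747378)
h = r sin θ − e = 23.747378 − 8 = 15.747378
x = r cos θ + √(L² − h²) = 19.926416 + √(20449.0 − 247.9799) = 19.926416 + 142.130293 = 162.056709

162.0567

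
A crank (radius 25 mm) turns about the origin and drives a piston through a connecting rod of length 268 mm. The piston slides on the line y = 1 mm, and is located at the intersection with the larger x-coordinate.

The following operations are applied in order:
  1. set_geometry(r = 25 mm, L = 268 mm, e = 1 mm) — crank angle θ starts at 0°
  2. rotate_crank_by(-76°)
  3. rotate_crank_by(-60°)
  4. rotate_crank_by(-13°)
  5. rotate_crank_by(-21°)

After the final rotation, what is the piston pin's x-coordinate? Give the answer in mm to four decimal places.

243.3266

set_geometry: r = 25 mm, L = 268 mm, e = 1 mm; θ ← 0°
rotate_crank_by(-76°): θ ← 0° -76° = -76°
rotate_crank_by(-60°): θ ← -76° -60° = -136°
rotate_crank_by(-13°): θ ← -136° -13° = -149°
rotate_crank_by(-21°): θ ← -149° -21° = -170°
crank pin P = (r cos θ, r sin θ) = (-24.620194, -4.341204)
h = r sin θ − e = -4.341204 − 1 = -5.341204
x = r cos θ + √(L² − h²) = -24.620194 + √(71824.0 − 28.5285) = -24.620194 + 267.946770 = 243.326576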